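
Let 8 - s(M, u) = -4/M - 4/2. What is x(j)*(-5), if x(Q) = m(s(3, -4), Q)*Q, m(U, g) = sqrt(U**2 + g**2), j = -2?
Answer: 20*sqrt(298)/3 ≈ 115.08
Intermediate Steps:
s(M, u) = 10 + 4/M (s(M, u) = 8 - (-4/M - 4/2) = 8 - (-4/M - 4*1/2) = 8 - (-4/M - 2) = 8 - (-2 - 4/M) = 8 + (2 + 4/M) = 10 + 4/M)
x(Q) = Q*sqrt(1156/9 + Q**2) (x(Q) = sqrt((10 + 4/3)**2 + Q**2)*Q = sqrt((34/3)**2 + Q**2)*Q = sqrt(1156/9 + Q**2)*Q = Q*sqrt(1156/9 + Q**2))
x(j)*(-5) = ((1/3)*(-2)*sqrt(1156 + 9*(-2)**2))*(-5) = ((1/3)*(-2)*sqrt(1156 + 9*4))*(-5) = ((1/3)*(-2)*sqrt(1156 + 36))*(-5) = ((1/3)*(-2)*sqrt(1192))*(-5) = ((1/3)*(-2)*(2*sqrt(298)))*(-5) = -4*sqrt(298)/3*(-5) = 20*sqrt(298)/3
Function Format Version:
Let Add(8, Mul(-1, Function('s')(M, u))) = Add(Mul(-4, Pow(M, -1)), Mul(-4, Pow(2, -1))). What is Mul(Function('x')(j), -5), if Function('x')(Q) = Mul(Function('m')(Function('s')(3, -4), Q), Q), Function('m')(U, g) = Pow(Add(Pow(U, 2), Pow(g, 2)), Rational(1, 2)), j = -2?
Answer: Mul(Rational(20, 3), Pow(298, Rational(1, 2))) ≈ 115.08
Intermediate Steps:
Function('s')(M, u) = Add(10, Mul(4, Pow(M, -1))) (Function('s')(M, u) = Add(8, Mul(-1, Add(Mul(-4, Pow(M, -1)), Mul(-4, Pow(2, -1))))) = Add(8, Mul(-1, Add(Mul(-4, Pow(M, -1)), Mul(-4, Rational(1, 2))))) = Add(8, Mul(-1, Add(Mul(-4, Pow(M, -1)), -2))) = Add(8, Mul(-1, Add(-2, Mul(-4, Pow(M, -1))))) = Add(8, Add(2, Mul(4, Pow(M, -1)))) = Add(10, Mul(4, Pow(M, -1))))
Function('x')(Q) = Mul(Q, Pow(Add(Rational(1156, 9), Pow(Q, 2)), Rational(1, 2))) (Function('x')(Q) = Mul(Pow(Add(Pow(Add(10, Mul(4, Pow(3, -1))), 2), Pow(Q, 2)), Rational(1, 2)), Q) = Mul(Pow(Add(Pow(Add(10, Mul(4, Rational(1, 3))), 2), Pow(Q, 2)), Rational(1, 2)), Q) = Mul(Pow(Add(Pow(Add(10, Rational(4, 3)), 2), Pow(Q, 2)), Rational(1, 2)), Q) = Mul(Pow(Add(Pow(Rational(34, 3), 2), Pow(Q, 2)), Rational(1, 2)), Q) = Mul(Pow(Add(Rational(1156, 9), Pow(Q, 2)), Rational(1, 2)), Q) = Mul(Q, Pow(Add(Rational(1156, 9), Pow(Q, 2)), Rational(1, 2))))
Mul(Function('x')(j), -5) = Mul(Mul(Rational(1, 3), -2, Pow(Add(1156, Mul(9, Pow(-2, 2))), Rational(1, 2))), -5) = Mul(Mul(Rational(1, 3), -2, Pow(Add(1156, Mul(9, 4)), Rational(1, 2))), -5) = Mul(Mul(Rational(1, 3), -2, Pow(Add(1156, 36), Rational(1, 2))), -5) = Mul(Mul(Rational(1, 3), -2, Pow(1192, Rational(1, 2))), -5) = Mul(Mul(Rational(1, 3), -2, Mul(2, Pow(298, Rational(1, 2)))), -5) = Mul(Mul(Rational(-4, 3), Pow(298, Rational(1, 2))), -5) = Mul(Rational(20, 3), Pow(298, Rational(1, 2)))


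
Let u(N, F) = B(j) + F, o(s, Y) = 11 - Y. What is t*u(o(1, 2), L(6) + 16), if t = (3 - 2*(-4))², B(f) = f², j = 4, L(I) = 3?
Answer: 4235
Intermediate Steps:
u(N, F) = 16 + F (u(N, F) = 4² + F = 16 + F)
t = 121 (t = (3 + 8)² = 11² = 121)
t*u(o(1, 2), L(6) + 16) = 121*(16 + (3 + 16)) = 121*(16 + 19) = 121*35 = 4235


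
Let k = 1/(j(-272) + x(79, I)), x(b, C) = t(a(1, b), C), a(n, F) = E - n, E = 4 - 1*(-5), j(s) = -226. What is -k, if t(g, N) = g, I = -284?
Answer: 1/218 ≈ 0.0045872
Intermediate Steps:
E = 9 (E = 4 + 5 = 9)
a(n, F) = 9 - n
x(b, C) = 8 (x(b, C) = 9 - 1*1 = 9 - 1 = 8)
k = -1/218 (k = 1/(-226 + 8) = 1/(-218) = -1/218 ≈ -0.0045872)
-k = -1*(-1/218) = 1/218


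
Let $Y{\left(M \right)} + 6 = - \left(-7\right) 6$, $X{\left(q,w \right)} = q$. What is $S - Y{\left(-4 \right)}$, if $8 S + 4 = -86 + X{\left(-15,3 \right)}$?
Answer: $- \frac{393}{8} \approx -49.125$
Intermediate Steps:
$Y{\left(M \right)} = 36$ ($Y{\left(M \right)} = -6 - \left(-7\right) 6 = -6 - -42 = -6 + 42 = 36$)
$S = - \frac{105}{8}$ ($S = - \frac{1}{2} + \frac{-86 - 15}{8} = - \frac{1}{2} + \frac{1}{8} \left(-101\right) = - \frac{1}{2} - \frac{101}{8} = - \frac{105}{8} \approx -13.125$)
$S - Y{\left(-4 \right)} = - \frac{105}{8} - 36 = - \frac{393}{8}$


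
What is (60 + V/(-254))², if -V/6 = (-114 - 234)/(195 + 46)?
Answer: 3368605061376/936788449 ≈ 3595.9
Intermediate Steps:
V = 2088/241 (V = -6*(-114 - 234)/(195 + 46) = -(-2088)/241 = -6*(-348/241) = 2088/241 ≈ 8.6639)
(60 + V/(-254))² = (60 + (2088/241)/(-254))² = (60 + (2088/241)*(-1/254))² = (60 - 1044/30607)² = (1835376/30607)² = 3368605061376/936788449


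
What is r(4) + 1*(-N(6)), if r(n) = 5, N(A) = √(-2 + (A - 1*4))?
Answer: 5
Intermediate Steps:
N(A) = √(-6 + A) (N(A) = √(-2 + (A - 4)) = √(-2 + (-4 + A)) = √(-6 + A))
r(4) + 1*(-N(6)) = 5 + 1*(-√(-6 + 6)) = 5 + 1*(-√0) = 5 + 1*(-1*0) = 5 + 1*0 = 5 + 0 = 5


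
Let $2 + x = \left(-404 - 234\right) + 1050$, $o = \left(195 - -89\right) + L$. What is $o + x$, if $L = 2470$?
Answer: $3164$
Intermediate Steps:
$o = 2754$ ($o = \left(195 - -89\right) + 2470 = \left(195 + 89\right) + 2470 = 284 + 2470 = 2754$)
$x = 410$ ($x = -2 + \left(\left(-404 - 234\right) + 1050\right) = -2 + \left(-638 + 1050\right) = -2 + 412 = 410$)
$o + x = 2754 + 410 = 3164$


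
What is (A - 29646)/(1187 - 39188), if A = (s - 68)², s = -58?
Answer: 4590/12667 ≈ 0.36236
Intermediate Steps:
A = 15876 (A = (-58 - 68)² = (-126)² = 15876)
(A - 29646)/(1187 - 39188) = (15876 - 29646)/(1187 - 39188) = -13770/(-38001) = -13770*(-1/38001) = 4590/12667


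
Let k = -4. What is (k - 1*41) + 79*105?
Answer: 8250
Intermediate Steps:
(k - 1*41) + 79*105 = (-4 - 1*41) + 79*105 = (-4 - 41) + 8295 = -45 + 8295 = 8250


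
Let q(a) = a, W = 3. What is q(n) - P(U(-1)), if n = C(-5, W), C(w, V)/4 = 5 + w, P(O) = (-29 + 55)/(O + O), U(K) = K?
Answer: 13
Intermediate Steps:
P(O) = 13/O (P(O) = 26/((2*O)) = 26*(1/(2*O)) = 13/O)
C(w, V) = 20 + 4*w (C(w, V) = 4*(5 + w) = 20 + 4*w)
n = 0 (n = 20 + 4*(-5) = 20 - 20 = 0)
q(n) - P(U(-1)) = 0 - 13/(-1) = 0 - 13*(-1) = 0 - 1*(-13) = 0 + 13 = 13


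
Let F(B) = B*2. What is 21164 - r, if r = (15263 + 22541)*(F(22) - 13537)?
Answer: 510110536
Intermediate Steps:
F(B) = 2*B
r = -510089372 (r = (15263 + 22541)*(2*22 - 13537) = 37804*(44 - 13537) = 37804*(-13493) = -510089372)
21164 - r = 21164 - 1*(-510089372) = 21164 + 510089372 = 510110536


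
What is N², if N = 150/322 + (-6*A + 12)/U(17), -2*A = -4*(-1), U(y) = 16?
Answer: 400689/103684 ≈ 3.8645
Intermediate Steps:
A = -2 (A = -(-2)*(-1) = -½*4 = -2)
N = 633/322 (N = 150/322 + (-6*(-2) + 12)/16 = 150*(1/322) + (12 + 12)*(1/16) = 75/161 + 24*(1/16) = 75/161 + 3/2 = 633/322 ≈ 1.9658)
N² = (633/322)² = 400689/103684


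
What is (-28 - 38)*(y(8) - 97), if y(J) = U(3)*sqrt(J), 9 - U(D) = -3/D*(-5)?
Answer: 6402 - 528*sqrt(2) ≈ 5655.3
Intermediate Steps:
U(D) = 9 - 15/D (U(D) = 9 - (-3/D)*(-5) = 9 - 15/D)
y(J) = 4*sqrt(J) (y(J) = (9 - 15/3)*sqrt(J) = (9 - 15*1/3)*sqrt(J) = (9 - 5)*sqrt(J) = 4*sqrt(J))
(-28 - 38)*(y(8) - 97) = (-28 - 38)*(4*sqrt(8) - 97) = -66*(4*(2*sqrt(2)) - 97) = -66*(8*sqrt(2) - 97) = -66*(-97 + 8*sqrt(2)) = 6402 - 528*sqrt(2)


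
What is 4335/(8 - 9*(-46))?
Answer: 4335/422 ≈ 10.273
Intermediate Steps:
4335/(8 - 9*(-46)) = 4335/(8 + 414) = 4335/422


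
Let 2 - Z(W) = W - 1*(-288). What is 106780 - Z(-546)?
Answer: 106520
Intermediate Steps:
Z(W) = -286 - W (Z(W) = 2 - (W - 1*(-288)) = 2 - (W + 288) = 2 - (288 + W) = 2 + (-288 - W) = -286 - W)
106780 - Z(-546) = 106780 - (-286 - 1*(-546)) = 106780 - (-286 + 546) = 106780 - 1*260 = 106780 - 260 = 106520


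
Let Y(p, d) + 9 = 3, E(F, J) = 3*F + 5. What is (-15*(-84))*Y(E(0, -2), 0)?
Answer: -7560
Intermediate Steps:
E(F, J) = 5 + 3*F
Y(p, d) = -6 (Y(p, d) = -9 + 3 = -6)
(-15*(-84))*Y(E(0, -2), 0) = -15*(-84)*(-6) = 1260*(-6) = -7560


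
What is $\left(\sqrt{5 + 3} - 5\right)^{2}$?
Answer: $33 - 20 \sqrt{2} \approx 4.7157$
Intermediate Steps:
$\left(\sqrt{5 + 3} - 5\right)^{2} = \left(\sqrt{8} - 5\right)^{2} = \left(2 \sqrt{2} - 5\right)^{2} = \left(-5 + 2 \sqrt{2}\right)^{2}$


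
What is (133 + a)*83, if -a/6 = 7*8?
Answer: -16849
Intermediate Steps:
a = -336 (a = -42*8 = -6*56 = -336)
(133 + a)*83 = (133 - 336)*83 = -203*83 = -16849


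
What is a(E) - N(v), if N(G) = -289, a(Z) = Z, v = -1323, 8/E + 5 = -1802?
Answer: 522215/1807 ≈ 289.00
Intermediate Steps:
E = -8/1807 (E = 8/(-5 - 1802) = 8/(-1807) = 8*(-1/1807) = -8/1807 ≈ -0.0044272)
a(E) - N(v) = -8/1807 - 1*(-289) = -8/1807 + 289 = 522215/1807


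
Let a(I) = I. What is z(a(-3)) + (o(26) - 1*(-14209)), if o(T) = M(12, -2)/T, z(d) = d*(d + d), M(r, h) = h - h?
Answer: 14227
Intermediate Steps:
M(r, h) = 0
z(d) = 2*d² (z(d) = d*(2*d) = 2*d²)
o(T) = 0 (o(T) = 0/T = 0)
z(a(-3)) + (o(26) - 1*(-14209)) = 2*(-3)² + (0 - 1*(-14209)) = 2*9 + (0 + 14209) = 18 + 14209 = 14227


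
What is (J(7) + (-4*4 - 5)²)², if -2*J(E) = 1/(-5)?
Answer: 19456921/100 ≈ 1.9457e+5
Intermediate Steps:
J(E) = ⅒ (J(E) = -½/(-5) = -½*(-⅕) = ⅒)
(J(7) + (-4*4 - 5)²)² = (⅒ + (-4*4 - 5)²)² = (⅒ + (-16 - 5)²)² = (⅒ + (-21)²)² = (⅒ + 441)² = (4411/10)² = 19456921/100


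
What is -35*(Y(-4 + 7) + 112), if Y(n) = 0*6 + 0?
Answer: -3920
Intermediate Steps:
Y(n) = 0 (Y(n) = 0 + 0 = 0)
-35*(Y(-4 + 7) + 112) = -35*(0 + 112) = -35*112 = -3920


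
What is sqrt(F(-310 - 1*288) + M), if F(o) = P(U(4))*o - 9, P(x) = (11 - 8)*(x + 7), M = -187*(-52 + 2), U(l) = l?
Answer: I*sqrt(10393) ≈ 101.95*I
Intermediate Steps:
M = 9350 (M = -187*(-50) = 9350)
P(x) = 21 + 3*x (P(x) = 3*(7 + x) = 21 + 3*x)
F(o) = -9 + 33*o (F(o) = (21 + 3*4)*o - 9 = (21 + 12)*o - 9 = 33*o - 9 = -9 + 33*o)
sqrt(F(-310 - 1*288) + M) = sqrt((-9 + 33*(-310 - 1*288)) + 9350) = sqrt((-9 + 33*(-310 - 288)) + 9350) = sqrt((-9 + 33*(-598)) + 9350) = sqrt((-9 - 19734) + 9350) = sqrt(-19743 + 9350) = sqrt(-10393) = I*sqrt(10393)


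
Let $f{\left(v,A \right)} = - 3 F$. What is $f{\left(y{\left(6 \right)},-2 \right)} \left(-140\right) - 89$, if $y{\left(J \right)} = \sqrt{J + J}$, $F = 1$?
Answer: $331$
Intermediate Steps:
$y{\left(J \right)} = \sqrt{2} \sqrt{J}$ ($y{\left(J \right)} = \sqrt{2 J} = \sqrt{2} \sqrt{J}$)
$f{\left(v,A \right)} = -3$ ($f{\left(v,A \right)} = \left(-3\right) 1 = -3$)
$f{\left(y{\left(6 \right)},-2 \right)} \left(-140\right) - 89 = \left(-3\right) \left(-140\right) - 89 = 420 - 89 = 331$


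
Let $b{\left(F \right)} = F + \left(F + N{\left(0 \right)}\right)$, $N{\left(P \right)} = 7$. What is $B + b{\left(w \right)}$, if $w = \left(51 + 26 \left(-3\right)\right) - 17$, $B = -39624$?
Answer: $-39705$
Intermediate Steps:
$w = -44$ ($w = \left(51 - 78\right) - 17 = -27 - 17 = -44$)
$b{\left(F \right)} = 7 + 2 F$ ($b{\left(F \right)} = F + \left(F + 7\right) = F + \left(7 + F\right) = 7 + 2 F$)
$B + b{\left(w \right)} = -39624 + \left(7 + 2 \left(-44\right)\right) = -39624 + \left(7 - 88\right) = -39624 - 81 = -39705$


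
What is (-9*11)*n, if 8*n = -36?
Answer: 891/2 ≈ 445.50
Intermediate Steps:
n = -9/2 (n = (⅛)*(-36) = -9/2 ≈ -4.5000)
(-9*11)*n = -9*11*(-9/2) = -99*(-9/2) = 891/2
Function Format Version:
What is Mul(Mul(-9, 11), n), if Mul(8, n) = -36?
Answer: Rational(891, 2) ≈ 445.50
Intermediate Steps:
n = Rational(-9, 2) (n = Mul(Rational(1, 8), -36) = Rational(-9, 2) ≈ -4.5000)
Mul(Mul(-9, 11), n) = Mul(Mul(-9, 11), Rational(-9, 2)) = Mul(-99, Rational(-9, 2)) = Rational(891, 2)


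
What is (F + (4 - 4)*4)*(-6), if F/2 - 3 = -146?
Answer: 1716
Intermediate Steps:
F = -286 (F = 6 + 2*(-146) = 6 - 292 = -286)
(F + (4 - 4)*4)*(-6) = (-286 + (4 - 4)*4)*(-6) = (-286 + 0*4)*(-6) = (-286 + 0)*(-6) = -286*(-6) = 1716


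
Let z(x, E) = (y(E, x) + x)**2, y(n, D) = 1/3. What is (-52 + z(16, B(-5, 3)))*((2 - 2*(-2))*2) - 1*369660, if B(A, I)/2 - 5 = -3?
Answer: -1101248/3 ≈ -3.6708e+5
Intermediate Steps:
y(n, D) = 1/3
B(A, I) = 4 (B(A, I) = 10 + 2*(-3) = 10 - 6 = 4)
z(x, E) = (1/3 + x)**2
(-52 + z(16, B(-5, 3)))*((2 - 2*(-2))*2) - 1*369660 = (-52 + (1 + 3*16)**2/9)*((2 - 2*(-2))*2) - 1*369660 = (-52 + (1 + 48)**2/9)*((2 + 4)*2) - 369660 = (-52 + (1/9)*49**2)*(6*2) - 369660 = (-52 + (1/9)*2401)*12 - 369660 = (-52 + 2401/9)*12 - 369660 = (1933/9)*12 - 369660 = 7732/3 - 369660 = -1101248/3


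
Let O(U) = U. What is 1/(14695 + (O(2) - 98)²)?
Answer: 1/23911 ≈ 4.1822e-5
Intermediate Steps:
1/(14695 + (O(2) - 98)²) = 1/(14695 + (2 - 98)²) = 1/(14695 + (-96)²) = 1/(14695 + 9216) = 1/23911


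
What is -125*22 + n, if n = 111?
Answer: -2639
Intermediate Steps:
-125*22 + n = -125*22 + 111 = -2750 + 111 = -2639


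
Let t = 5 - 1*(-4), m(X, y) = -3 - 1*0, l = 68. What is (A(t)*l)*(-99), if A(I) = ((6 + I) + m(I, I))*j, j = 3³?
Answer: -2181168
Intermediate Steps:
m(X, y) = -3 (m(X, y) = -3 + 0 = -3)
j = 27
t = 9 (t = 5 + 4 = 9)
A(I) = 81 + 27*I (A(I) = ((6 + I) - 3)*27 = (3 + I)*27 = 81 + 27*I)
(A(t)*l)*(-99) = ((81 + 27*9)*68)*(-99) = ((81 + 243)*68)*(-99) = (324*68)*(-99) = 22032*(-99) = -2181168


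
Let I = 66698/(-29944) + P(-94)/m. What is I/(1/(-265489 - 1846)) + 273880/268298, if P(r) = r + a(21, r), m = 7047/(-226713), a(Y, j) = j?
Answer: -7625636997239239299005/4717916766972 ≈ -1.6163e+9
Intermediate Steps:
m = -2349/75571 (m = 7047*(-1/226713) = -2349/75571 ≈ -0.031083)
P(r) = 2*r (P(r) = r + r = 2*r)
I = 212634077455/35169228 (I = 66698/(-29944) + (2*(-94))/(-2349/75571) = 66698*(-1/29944) - 188*(-75571/2349) = -33349/14972 + 14207348/2349 = 212634077455/35169228 ≈ 6046.0)
I/(1/(-265489 - 1846)) + 273880/268298 = 212634077455/(35169228*(1/(-265489 - 1846))) + 273880/268298 = 212634077455/(35169228*(1/(-267335))) + 273880*(1/268298) = 212634077455/(35169228*(-1/267335)) + 136940/134149 = (212634077455/35169228)*(-267335) + 136940/134149 = -56844531096432425/35169228 + 136940/134149 = -7625636997239239299005/4717916766972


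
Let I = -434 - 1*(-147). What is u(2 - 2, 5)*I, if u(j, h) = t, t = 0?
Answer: 0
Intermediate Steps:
u(j, h) = 0
I = -287 (I = -434 + 147 = -287)
u(2 - 2, 5)*I = 0*(-287) = 0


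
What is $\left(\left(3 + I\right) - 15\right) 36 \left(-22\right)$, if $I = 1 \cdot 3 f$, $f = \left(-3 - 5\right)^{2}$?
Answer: $-142560$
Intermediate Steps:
$f = 64$ ($f = \left(-8\right)^{2} = 64$)
$I = 192$ ($I = 1 \cdot 3 \cdot 64 = 3 \cdot 64 = 192$)
$\left(\left(3 + I\right) - 15\right) 36 \left(-22\right) = \left(\left(3 + 192\right) - 15\right) 36 \left(-22\right) = \left(195 - 15\right) 36 \left(-22\right) = 180 \cdot 36 \left(-22\right) = 6480 \left(-22\right) = -142560$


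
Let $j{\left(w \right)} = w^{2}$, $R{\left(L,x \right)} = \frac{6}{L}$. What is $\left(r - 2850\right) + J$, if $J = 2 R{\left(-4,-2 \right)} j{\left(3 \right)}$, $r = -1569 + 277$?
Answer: $-4169$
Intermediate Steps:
$r = -1292$
$J = -27$ ($J = 2 \frac{6}{-4} \cdot 3^{2} = 2 \cdot 6 \left(- \frac{1}{4}\right) 9 = 2 \left(- \frac{3}{2}\right) 9 = \left(-3\right) 9 = -27$)
$\left(r - 2850\right) + J = \left(-1292 - 2850\right) - 27 = -4142 - 27 = -4169$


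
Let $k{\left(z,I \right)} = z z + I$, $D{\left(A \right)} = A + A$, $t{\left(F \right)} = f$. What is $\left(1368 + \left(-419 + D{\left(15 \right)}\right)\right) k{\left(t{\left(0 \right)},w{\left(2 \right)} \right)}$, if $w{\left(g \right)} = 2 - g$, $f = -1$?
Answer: $979$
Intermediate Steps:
$t{\left(F \right)} = -1$
$D{\left(A \right)} = 2 A$
$k{\left(z,I \right)} = I + z^{2}$ ($k{\left(z,I \right)} = z^{2} + I = I + z^{2}$)
$\left(1368 + \left(-419 + D{\left(15 \right)}\right)\right) k{\left(t{\left(0 \right)},w{\left(2 \right)} \right)} = \left(1368 + \left(-419 + 2 \cdot 15\right)\right) \left(\left(2 - 2\right) + \left(-1\right)^{2}\right) = \left(1368 + \left(-419 + 30\right)\right) \left(\left(2 - 2\right) + 1\right) = \left(1368 - 389\right) \left(0 + 1\right) = 979 \cdot 1 = 979$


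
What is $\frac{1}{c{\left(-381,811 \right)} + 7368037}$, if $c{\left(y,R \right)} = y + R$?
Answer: $\frac{1}{7368467} \approx 1.3571 \cdot 10^{-7}$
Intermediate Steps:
$c{\left(y,R \right)} = R + y$
$\frac{1}{c{\left(-381,811 \right)} + 7368037} = \frac{1}{\left(811 - 381\right) + 7368037} = \frac{1}{430 + 7368037} = \frac{1}{7368467}$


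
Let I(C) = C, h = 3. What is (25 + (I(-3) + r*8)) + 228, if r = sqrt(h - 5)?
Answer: 250 + 8*I*sqrt(2) ≈ 250.0 + 11.314*I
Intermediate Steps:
r = I*sqrt(2) (r = sqrt(3 - 5) = sqrt(-2) = I*sqrt(2) ≈ 1.4142*I)
(25 + (I(-3) + r*8)) + 228 = (25 + (-3 + (I*sqrt(2))*8)) + 228 = (25 + (-3 + 8*I*sqrt(2))) + 228 = (22 + 8*I*sqrt(2)) + 228 = 250 + 8*I*sqrt(2)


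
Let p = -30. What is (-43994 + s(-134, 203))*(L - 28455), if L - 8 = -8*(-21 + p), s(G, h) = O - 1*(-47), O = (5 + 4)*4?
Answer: 1231220529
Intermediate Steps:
O = 36 (O = 9*4 = 36)
s(G, h) = 83 (s(G, h) = 36 - 1*(-47) = 36 + 47 = 83)
L = 416 (L = 8 - 8*(-21 - 30) = 8 - 8*(-51) = 8 + 408 = 416)
(-43994 + s(-134, 203))*(L - 28455) = (-43994 + 83)*(416 - 28455) = -43911*(-28039) = 1231220529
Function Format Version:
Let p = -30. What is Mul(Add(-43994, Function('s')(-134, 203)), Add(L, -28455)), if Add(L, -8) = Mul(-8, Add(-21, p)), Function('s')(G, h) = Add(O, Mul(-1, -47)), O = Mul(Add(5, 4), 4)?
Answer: 1231220529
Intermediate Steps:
O = 36 (O = Mul(9, 4) = 36)
Function('s')(G, h) = 83 (Function('s')(G, h) = Add(36, Mul(-1, -47)) = Add(36, 47) = 83)
L = 416 (L = Add(8, Mul(-8, Add(-21, -30))) = Add(8, Mul(-8, -51)) = Add(8, 408) = 416)
Mul(Add(-43994, Function('s')(-134, 203)), Add(L, -28455)) = Mul(Add(-43994, 83), Add(416, -28455)) = Mul(-43911, -28039) = 1231220529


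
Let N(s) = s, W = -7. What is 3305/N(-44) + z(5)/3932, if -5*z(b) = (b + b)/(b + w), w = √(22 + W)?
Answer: -1624413/21626 + √15/19660 ≈ -75.114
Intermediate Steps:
w = √15 (w = √(22 - 7) = √15 ≈ 3.8730)
z(b) = -2*b/(5*(b + √15)) (z(b) = -(b + b)/(5*(b + √15)) = -2*b/(5*(b + √15)))
3305/N(-44) + z(5)/3932 = 3305/(-44) - 2*5/(5*5 + 5*√15)/3932 = 3305*(-1/44) - 2*5/(25 + 5*√15)*(1/3932) = -3305/44 - 10/(25 + 5*√15)*(1/3932) = -3305/44 - 5/(1966*(25 + 5*√15))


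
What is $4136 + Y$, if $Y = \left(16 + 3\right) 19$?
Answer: $4497$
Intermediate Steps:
$Y = 361$ ($Y = 19 \cdot 19 = 361$)
$4136 + Y = 4136 + 361 = 4497$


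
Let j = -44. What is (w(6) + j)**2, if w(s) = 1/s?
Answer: 69169/36 ≈ 1921.4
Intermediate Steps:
w(s) = 1/s
(w(6) + j)**2 = (1/6 - 44)**2 = (-263/6)**2 = 69169/36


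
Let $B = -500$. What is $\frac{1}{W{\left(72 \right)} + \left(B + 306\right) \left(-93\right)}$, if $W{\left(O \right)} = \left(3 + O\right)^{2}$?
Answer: $\frac{1}{23667} \approx 4.2253 \cdot 10^{-5}$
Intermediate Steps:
$\frac{1}{W{\left(72 \right)} + \left(B + 306\right) \left(-93\right)} = \frac{1}{\left(3 + 72\right)^{2} + \left(-500 + 306\right) \left(-93\right)} = \frac{1}{75^{2} - -18042} = \frac{1}{5625 + 18042} = \frac{1}{23667}$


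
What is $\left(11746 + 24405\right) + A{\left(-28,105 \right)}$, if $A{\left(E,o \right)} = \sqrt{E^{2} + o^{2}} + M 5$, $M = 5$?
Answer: $36176 + 7 \sqrt{241} \approx 36285.0$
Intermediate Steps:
$A{\left(E,o \right)} = 25 + \sqrt{E^{2} + o^{2}}$ ($A{\left(E,o \right)} = \sqrt{E^{2} + o^{2}} + 5 \cdot 5 = \sqrt{E^{2} + o^{2}} + 25 = 25 + \sqrt{E^{2} + o^{2}}$)
$\left(11746 + 24405\right) + A{\left(-28,105 \right)} = \left(11746 + 24405\right) + \left(25 + \sqrt{\left(-28\right)^{2} + 105^{2}}\right) = 36151 + \left(25 + \sqrt{784 + 11025}\right) = 36151 + \left(25 + \sqrt{11809}\right) = 36151 + \left(25 + 7 \sqrt{241}\right) = 36176 + 7 \sqrt{241}$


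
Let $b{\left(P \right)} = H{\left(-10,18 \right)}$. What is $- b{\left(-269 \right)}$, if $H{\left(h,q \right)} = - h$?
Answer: $-10$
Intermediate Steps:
$b{\left(P \right)} = 10$ ($b{\left(P \right)} = \left(-1\right) \left(-10\right) = 10$)
$- b{\left(-269 \right)} = \left(-1\right) 10 = -10$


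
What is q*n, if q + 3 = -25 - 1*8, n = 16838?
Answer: -606168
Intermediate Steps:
q = -36 (q = -3 + (-25 - 1*8) = -3 + (-25 - 8) = -3 - 33 = -36)
q*n = -36*16838 = -606168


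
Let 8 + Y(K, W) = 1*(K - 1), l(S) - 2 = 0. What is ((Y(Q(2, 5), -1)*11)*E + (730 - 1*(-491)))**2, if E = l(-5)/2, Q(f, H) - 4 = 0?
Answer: 1359556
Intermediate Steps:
Q(f, H) = 4 (Q(f, H) = 4 + 0 = 4)
l(S) = 2 (l(S) = 2 + 0 = 2)
Y(K, W) = -9 + K (Y(K, W) = -8 + 1*(K - 1) = -8 + 1*(-1 + K) = -8 + (-1 + K) = -9 + K)
E = 1 (E = 2/2 = 2*(1/2) = 1)
((Y(Q(2, 5), -1)*11)*E + (730 - 1*(-491)))**2 = (((-9 + 4)*11)*1 + (730 - 1*(-491)))**2 = (-5*11*1 + (730 + 491))**2 = (-55*1 + 1221)**2 = (-55 + 1221)**2 = 1166**2 = 1359556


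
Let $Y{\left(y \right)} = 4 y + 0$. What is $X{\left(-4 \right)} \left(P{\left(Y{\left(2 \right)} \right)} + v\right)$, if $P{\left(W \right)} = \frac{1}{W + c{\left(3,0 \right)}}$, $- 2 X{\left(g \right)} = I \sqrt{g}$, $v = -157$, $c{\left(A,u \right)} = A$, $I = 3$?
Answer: $\frac{5178 i}{11} \approx 470.73 i$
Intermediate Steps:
$X{\left(g \right)} = - \frac{3 \sqrt{g}}{2}$
$Y{\left(y \right)} = 4 y$
$P{\left(W \right)} = \frac{1}{3 + W}$ ($P{\left(W \right)} = \frac{1}{W + 3} = \frac{1}{3 + W}$)
$X{\left(-4 \right)} \left(P{\left(Y{\left(2 \right)} \right)} + v\right) = - \frac{3 \sqrt{-4}}{2} \left(\frac{1}{3 + 4 \cdot 2} - 157\right) = - \frac{3 \cdot 2 i}{2} \left(\frac{1}{3 + 8} - 157\right) = - 3 i \left(\frac{1}{11} - 157\right) = - 3 i \left(- \frac{1726}{11}\right) = \frac{5178 i}{11}$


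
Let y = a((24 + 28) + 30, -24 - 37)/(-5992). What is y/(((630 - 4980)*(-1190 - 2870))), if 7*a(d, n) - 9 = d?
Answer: -13/105824712000 ≈ -1.2284e-10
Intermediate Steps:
a(d, n) = 9/7 + d/7
y = -13/5992 (y = (9/7 + ((24 + 28) + 30)/7)/(-5992) = (9/7 + (52 + 30)/7)*(-1/5992) = (9/7 + (⅐)*82)*(-1/5992) = (9/7 + 82/7)*(-1/5992) = 13*(-1/5992) = -13/5992 ≈ -0.0021696)
y/(((630 - 4980)*(-1190 - 2870))) = -13*1/((-1190 - 2870)*(630 - 4980))/5992 = -13/(5992*((-4350*(-4060)))) = -13/5992/17661000 = -13/5992*1/17661000 = -13/105824712000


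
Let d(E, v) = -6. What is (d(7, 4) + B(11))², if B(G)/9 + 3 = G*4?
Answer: 131769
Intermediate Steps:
B(G) = -27 + 36*G (B(G) = -27 + 9*(G*4) = -27 + 9*(4*G) = -27 + 36*G)
(d(7, 4) + B(11))² = (-6 + (-27 + 36*11))² = (-6 + (-27 + 396))² = (-6 + 369)² = 363² = 131769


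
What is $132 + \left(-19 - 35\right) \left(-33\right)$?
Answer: $1914$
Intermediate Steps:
$132 + \left(-19 - 35\right) \left(-33\right) = 132 - -1782 = 132 + 1782 = 1914$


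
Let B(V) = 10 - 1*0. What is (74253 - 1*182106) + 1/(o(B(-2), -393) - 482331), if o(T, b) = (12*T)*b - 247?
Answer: -57133832515/529738 ≈ -1.0785e+5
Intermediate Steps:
B(V) = 10 (B(V) = 10 + 0 = 10)
o(T, b) = -247 + 12*T*b (o(T, b) = 12*T*b - 247 = -247 + 12*T*b)
(74253 - 1*182106) + 1/(o(B(-2), -393) - 482331) = (74253 - 1*182106) + 1/((-247 + 12*10*(-393)) - 482331) = (74253 - 182106) + 1/((-247 - 47160) - 482331) = -107853 + 1/(-47407 - 482331) = -107853 + 1/(-529738) = -107853 - 1/529738 = -57133832515/529738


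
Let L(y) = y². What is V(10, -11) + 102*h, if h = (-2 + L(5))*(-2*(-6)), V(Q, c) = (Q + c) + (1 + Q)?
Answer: 28162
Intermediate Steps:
V(Q, c) = 1 + c + 2*Q
h = 276 (h = (-2 + 5²)*(-2*(-6)) = (-2 + 25)*12 = 23*12 = 276)
V(10, -11) + 102*h = (1 - 11 + 2*10) + 102*276 = (1 - 11 + 20) + 28152 = 10 + 28152 = 28162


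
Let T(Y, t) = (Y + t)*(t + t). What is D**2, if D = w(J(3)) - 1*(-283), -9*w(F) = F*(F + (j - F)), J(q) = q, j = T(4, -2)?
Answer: 734449/9 ≈ 81606.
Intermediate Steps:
T(Y, t) = 2*t*(Y + t) (T(Y, t) = (Y + t)*(2*t) = 2*t*(Y + t))
j = -8 (j = 2*(-2)*(4 - 2) = 2*(-2)*2 = -8)
w(F) = 8*F/9 (w(F) = -F*(F + (-8 - F))/9 = -F*(-8)/9 = -(-8)*F/9 = 8*F/9)
D = 857/3 (D = (8/9)*3 - 1*(-283) = 8/3 + 283 = 857/3 ≈ 285.67)
D**2 = (857/3)**2 = 734449/9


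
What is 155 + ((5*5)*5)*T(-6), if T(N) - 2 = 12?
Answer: 1905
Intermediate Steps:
T(N) = 14 (T(N) = 2 + 12 = 14)
155 + ((5*5)*5)*T(-6) = 155 + ((5*5)*5)*14 = 155 + (25*5)*14 = 155 + 125*14 = 155 + 1750 = 1905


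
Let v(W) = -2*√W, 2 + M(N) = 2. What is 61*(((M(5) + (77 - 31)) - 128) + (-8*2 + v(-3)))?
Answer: -5978 - 122*I*√3 ≈ -5978.0 - 211.31*I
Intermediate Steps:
M(N) = 0 (M(N) = -2 + 2 = 0)
61*(((M(5) + (77 - 31)) - 128) + (-8*2 + v(-3))) = 61*(((0 + (77 - 31)) - 128) + (-8*2 - 2*I*√3)) = 61*(((0 + 46) - 128) + (-16 - 2*I*√3)) = 61*((46 - 128) + (-16 - 2*I*√3)) = 61*(-82 + (-16 - 2*I*√3)) = 61*(-98 - 2*I*√3) = -5978 - 122*I*√3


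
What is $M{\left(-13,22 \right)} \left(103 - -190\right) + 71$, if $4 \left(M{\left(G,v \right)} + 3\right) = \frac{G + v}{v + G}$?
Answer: $- \frac{2939}{4} \approx -734.75$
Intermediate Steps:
$M{\left(G,v \right)} = - \frac{11}{4}$ ($M{\left(G,v \right)} = -3 + \frac{\left(G + v\right) \frac{1}{v + G}}{4} = -3 + \frac{\left(G + v\right) \frac{1}{G + v}}{4} = -3 + \frac{1}{4} \cdot 1 = -3 + \frac{1}{4} = - \frac{11}{4}$)
$M{\left(-13,22 \right)} \left(103 - -190\right) + 71 = - \frac{11 \left(103 - -190\right)}{4} + 71 = - \frac{11 \left(103 + 190\right)}{4} + 71 = \left(- \frac{11}{4}\right) 293 + 71 = - \frac{3223}{4} + 71 = - \frac{2939}{4}$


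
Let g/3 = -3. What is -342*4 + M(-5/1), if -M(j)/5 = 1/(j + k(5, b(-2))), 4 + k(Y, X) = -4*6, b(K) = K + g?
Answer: -45139/33 ≈ -1367.8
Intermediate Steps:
g = -9 (g = 3*(-3) = -9)
b(K) = -9 + K (b(K) = K - 9 = -9 + K)
k(Y, X) = -28 (k(Y, X) = -4 - 4*6 = -4 - 24 = -28)
M(j) = -5/(-28 + j) (M(j) = -5/(j - 28) = -5/(-28 + j))
-342*4 + M(-5/1) = -342*4 - 5/(-28 - 5/1) = -38*36 - 5/(-28 - 5*1) = -1368 - 5/(-28 - 5) = -1368 - 5/(-33) = -1368 - 5*(-1/33) = -1368 + 5/33 = -45139/33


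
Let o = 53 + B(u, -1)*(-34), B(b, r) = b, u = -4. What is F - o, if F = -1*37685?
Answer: -37874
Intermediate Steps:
o = 189 (o = 53 - 4*(-34) = 53 + 136 = 189)
F = -37685
F - o = -37685 - 1*189 = -37685 - 189 = -37874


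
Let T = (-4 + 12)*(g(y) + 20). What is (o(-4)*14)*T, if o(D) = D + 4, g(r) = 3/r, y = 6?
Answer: 0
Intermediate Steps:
T = 164 (T = (-4 + 12)*(3/6 + 20) = 8*(3*(⅙) + 20) = 8*(½ + 20) = 8*(41/2) = 164)
o(D) = 4 + D
(o(-4)*14)*T = ((4 - 4)*14)*164 = (0*14)*164 = 0*164 = 0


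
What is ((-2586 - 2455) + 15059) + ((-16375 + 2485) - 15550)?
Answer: -19422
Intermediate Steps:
((-2586 - 2455) + 15059) + ((-16375 + 2485) - 15550) = (-5041 + 15059) + (-13890 - 15550) = 10018 - 29440 = -19422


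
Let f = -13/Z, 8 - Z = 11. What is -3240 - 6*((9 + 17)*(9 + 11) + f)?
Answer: -6386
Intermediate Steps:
Z = -3 (Z = 8 - 1*11 = 8 - 11 = -3)
f = 13/3 (f = -13/(-3) = -13*(-1/3) = 13/3 ≈ 4.3333)
-3240 - 6*((9 + 17)*(9 + 11) + f) = -3240 - 6*((9 + 17)*(9 + 11) + 13/3) = -3240 - 6*(26*20 + 13/3) = -3240 - 6*(520 + 13/3) = -3240 - 6*1573/3 = -3240 - 1*3146 = -3240 - 3146 = -6386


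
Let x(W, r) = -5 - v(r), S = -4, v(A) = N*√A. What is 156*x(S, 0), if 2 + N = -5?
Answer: -780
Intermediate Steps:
N = -7 (N = -2 - 5 = -7)
v(A) = -7*√A
x(W, r) = -5 + 7*√r (x(W, r) = -5 - (-7)*√r = -5 + 7*√r)
156*x(S, 0) = 156*(-5 + 7*√0) = 156*(-5 + 7*0) = 156*(-5 + 0) = 156*(-5) = -780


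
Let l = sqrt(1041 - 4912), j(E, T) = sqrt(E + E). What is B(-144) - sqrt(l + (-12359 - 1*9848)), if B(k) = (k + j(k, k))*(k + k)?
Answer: 41472 - sqrt(-22207 + 7*I*sqrt(79)) - 3456*I*sqrt(2) ≈ 41472.0 - 5036.5*I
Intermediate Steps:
j(E, T) = sqrt(2)*sqrt(E) (j(E, T) = sqrt(2*E) = sqrt(2)*sqrt(E))
B(k) = 2*k*(k + sqrt(2)*sqrt(k)) (B(k) = (k + sqrt(2)*sqrt(k))*(k + k) = (k + sqrt(2)*sqrt(k))*(2*k) = 2*k*(k + sqrt(2)*sqrt(k)))
l = 7*I*sqrt(79) (l = sqrt(-3871) = 7*I*sqrt(79) ≈ 62.217*I)
B(-144) - sqrt(l + (-12359 - 1*9848)) = 2*(-144)*(-144 + sqrt(2)*sqrt(-144)) - sqrt(7*I*sqrt(79) + (-12359 - 1*9848)) = 2*(-144)*(-144 + sqrt(2)*(12*I)) - sqrt(7*I*sqrt(79) + (-12359 - 9848)) = 2*(-144)*(-144 + 12*I*sqrt(2)) - sqrt(7*I*sqrt(79) - 22207) = (41472 - 3456*I*sqrt(2)) - sqrt(-22207 + 7*I*sqrt(79)) = 41472 - sqrt(-22207 + 7*I*sqrt(79)) - 3456*I*sqrt(2)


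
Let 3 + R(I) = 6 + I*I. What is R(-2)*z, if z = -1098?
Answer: -7686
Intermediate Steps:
R(I) = 3 + I² (R(I) = -3 + (6 + I*I) = -3 + (6 + I²) = 3 + I²)
R(-2)*z = (3 + (-2)²)*(-1098) = (3 + 4)*(-1098) = 7*(-1098) = -7686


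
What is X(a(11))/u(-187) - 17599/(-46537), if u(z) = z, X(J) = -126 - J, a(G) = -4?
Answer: 8968527/8702419 ≈ 1.0306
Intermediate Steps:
X(a(11))/u(-187) - 17599/(-46537) = (-126 - 1*(-4))/(-187) - 17599/(-46537) = (-126 + 4)*(-1/187) - 17599*(-1/46537) = -122*(-1/187) + 17599/46537 = 122/187 + 17599/46537 = 8968527/8702419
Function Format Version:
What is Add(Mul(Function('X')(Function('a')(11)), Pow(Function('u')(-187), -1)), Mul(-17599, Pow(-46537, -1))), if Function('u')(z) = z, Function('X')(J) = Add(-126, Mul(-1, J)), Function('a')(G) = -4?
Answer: Rational(8968527, 8702419) ≈ 1.0306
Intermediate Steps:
Add(Mul(Function('X')(Function('a')(11)), Pow(Function('u')(-187), -1)), Mul(-17599, Pow(-46537, -1))) = Add(Mul(Add(-126, Mul(-1, -4)), Pow(-187, -1)), Mul(-17599, Pow(-46537, -1))) = Add(Mul(Add(-126, 4), Rational(-1, 187)), Mul(-17599, Rational(-1, 46537))) = Add(Mul(-122, Rational(-1, 187)), Rational(17599, 46537)) = Add(Rational(122, 187), Rational(17599, 46537)) = Rational(8968527, 8702419)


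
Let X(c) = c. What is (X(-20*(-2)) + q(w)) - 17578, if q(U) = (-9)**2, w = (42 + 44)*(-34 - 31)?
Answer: -17457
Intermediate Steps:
w = -5590 (w = 86*(-65) = -5590)
q(U) = 81
(X(-20*(-2)) + q(w)) - 17578 = (-20*(-2) + 81) - 17578 = (40 + 81) - 17578 = 121 - 17578 = -17457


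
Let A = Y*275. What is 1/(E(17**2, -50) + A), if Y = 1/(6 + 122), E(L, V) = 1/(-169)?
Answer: 21632/46347 ≈ 0.46674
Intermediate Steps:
E(L, V) = -1/169
Y = 1/128 ≈ 0.0078125
A = 275/128 (A = (1/128)*275 = 275/128 ≈ 2.1484)
1/(E(17**2, -50) + A) = 1/(-1/169 + 275/128) = 1/(46347/21632) = 21632/46347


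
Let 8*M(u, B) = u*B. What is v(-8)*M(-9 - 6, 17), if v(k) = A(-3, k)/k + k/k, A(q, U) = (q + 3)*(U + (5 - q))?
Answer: -255/8 ≈ -31.875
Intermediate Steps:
A(q, U) = (3 + q)*(5 + U - q)
v(k) = 1 (v(k) = (15 - 1*(-3)² + 2*(-3) + 3*k + k*(-3))/k + k/k = (15 - 1*9 - 6 + 3*k - 3*k)/k + 1 = (15 - 9 - 6 + 3*k - 3*k)/k + 1 = 0/k + 1 = 0 + 1 = 1)
M(u, B) = B*u/8 (M(u, B) = (u*B)/8 = (B*u)/8 = B*u/8)
v(-8)*M(-9 - 6, 17) = 1*((⅛)*17*(-9 - 6)) = 1*((⅛)*17*(-15)) = 1*(-255/8) = -255/8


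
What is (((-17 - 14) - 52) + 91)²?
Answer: 64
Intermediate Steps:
(((-17 - 14) - 52) + 91)² = ((-31 - 52) + 91)² = (-83 + 91)² = 8² = 64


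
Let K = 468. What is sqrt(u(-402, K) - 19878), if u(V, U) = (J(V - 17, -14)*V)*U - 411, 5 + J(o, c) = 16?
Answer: I*sqrt(2089785) ≈ 1445.6*I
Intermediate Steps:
J(o, c) = 11 (J(o, c) = -5 + 16 = 11)
u(V, U) = -411 + 11*U*V (u(V, U) = (11*V)*U - 411 = 11*U*V - 411 = -411 + 11*U*V)
sqrt(u(-402, K) - 19878) = sqrt((-411 + 11*468*(-402)) - 19878) = sqrt((-411 - 2069496) - 19878) = sqrt(-2069907 - 19878) = sqrt(-2089785) = I*sqrt(2089785)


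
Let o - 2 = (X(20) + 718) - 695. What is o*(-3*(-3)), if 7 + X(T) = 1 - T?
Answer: -9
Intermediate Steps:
X(T) = -6 - T (X(T) = -7 + (1 - T) = -6 - T)
o = -1 (o = 2 + (((-6 - 1*20) + 718) - 695) = 2 + (((-6 - 20) + 718) - 695) = 2 + ((-26 + 718) - 695) = 2 + (692 - 695) = 2 - 3 = -1)
o*(-3*(-3)) = -(-3)*(-3) = -1*9 = -9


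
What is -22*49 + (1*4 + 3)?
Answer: -1071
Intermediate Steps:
-22*49 + (1*4 + 3) = -1078 + (4 + 3) = -1078 + 7 = -1071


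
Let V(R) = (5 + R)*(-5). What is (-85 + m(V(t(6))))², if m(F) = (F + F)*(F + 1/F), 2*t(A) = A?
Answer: 9715689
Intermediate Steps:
t(A) = A/2
V(R) = -25 - 5*R
m(F) = 2*F*(F + 1/F) (m(F) = (2*F)*(F + 1/F) = 2*F*(F + 1/F))
(-85 + m(V(t(6))))² = (-85 + (2 + 2*(-25 - 5*6/2)²))² = (-85 + (2 + 2*(-25 - 5*3)²))² = (-85 + (2 + 2*(-25 - 15)²))² = (-85 + (2 + 2*(-40)²))² = (-85 + (2 + 2*1600))² = (-85 + (2 + 3200))² = (-85 + 3202)² = 3117² = 9715689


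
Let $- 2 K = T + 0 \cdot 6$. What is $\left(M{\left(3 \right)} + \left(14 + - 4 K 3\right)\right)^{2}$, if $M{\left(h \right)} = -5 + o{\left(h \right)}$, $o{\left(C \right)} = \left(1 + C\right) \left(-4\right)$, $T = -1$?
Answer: $169$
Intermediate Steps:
$o{\left(C \right)} = -4 - 4 C$
$K = \frac{1}{2}$ ($K = - \frac{-1 + 0 \cdot 6}{2} = - \frac{-1 + 0}{2} = \left(- \frac{1}{2}\right) \left(-1\right) = \frac{1}{2} \approx 0.5$)
$M{\left(h \right)} = -9 - 4 h$ ($M{\left(h \right)} = -5 - \left(4 + 4 h\right) = -9 - 4 h$)
$\left(M{\left(3 \right)} + \left(14 + - 4 K 3\right)\right)^{2} = \left(\left(-9 - 12\right) + \left(14 + \left(-4\right) \frac{1}{2} \cdot 3\right)\right)^{2} = \left(\left(-9 - 12\right) + \left(14 - 6\right)\right)^{2} = \left(-21 + \left(14 - 6\right)\right)^{2} = \left(-21 + 8\right)^{2} = \left(-13\right)^{2} = 169$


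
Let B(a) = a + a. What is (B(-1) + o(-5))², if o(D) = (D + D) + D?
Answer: 289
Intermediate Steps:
o(D) = 3*D (o(D) = 2*D + D = 3*D)
B(a) = 2*a
(B(-1) + o(-5))² = (2*(-1) + 3*(-5))² = (-2 - 15)² = (-17)² = 289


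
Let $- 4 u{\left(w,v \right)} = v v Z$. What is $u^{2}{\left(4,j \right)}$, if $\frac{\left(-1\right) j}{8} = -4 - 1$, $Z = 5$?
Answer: $4000000$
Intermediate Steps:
$j = 40$ ($j = - 8 \left(-4 - 1\right) = \left(-8\right) \left(-5\right) = 40$)
$u{\left(w,v \right)} = - \frac{5 v^{2}}{4}$ ($u{\left(w,v \right)} = - \frac{v v 5}{4} = - \frac{v^{2} \cdot 5}{4} = - \frac{5 v^{2}}{4}$)
$u^{2}{\left(4,j \right)} = \left(- \frac{5 \cdot 40^{2}}{4}\right)^{2} = \left(\left(- \frac{5}{4}\right) 1600\right)^{2} = \left(-2000\right)^{2} = 4000000$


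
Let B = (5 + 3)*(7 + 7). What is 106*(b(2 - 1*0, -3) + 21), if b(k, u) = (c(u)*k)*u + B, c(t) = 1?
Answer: 13462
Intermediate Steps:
B = 112 (B = 8*14 = 112)
b(k, u) = 112 + k*u (b(k, u) = (1*k)*u + 112 = k*u + 112 = 112 + k*u)
106*(b(2 - 1*0, -3) + 21) = 106*((112 + (2 - 1*0)*(-3)) + 21) = 106*((112 + (2 + 0)*(-3)) + 21) = 106*((112 + 2*(-3)) + 21) = 106*((112 - 6) + 21) = 106*(106 + 21) = 106*127 = 13462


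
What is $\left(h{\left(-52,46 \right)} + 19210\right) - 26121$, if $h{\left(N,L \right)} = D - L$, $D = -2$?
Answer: $-6959$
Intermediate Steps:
$h{\left(N,L \right)} = -2 - L$
$\left(h{\left(-52,46 \right)} + 19210\right) - 26121 = \left(\left(-2 - 46\right) + 19210\right) - 26121 = \left(-48 + 19210\right) - 26121 = 19162 - 26121 = -6959$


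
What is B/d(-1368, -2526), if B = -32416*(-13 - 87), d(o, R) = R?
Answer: -1620800/1263 ≈ -1283.3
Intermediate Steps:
B = 3241600 (B = -32416*(-100) = 3241600)
B/d(-1368, -2526) = 3241600/(-2526) = 3241600*(-1/2526) = -1620800/1263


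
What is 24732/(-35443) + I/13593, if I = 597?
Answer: -4565545/6982271 ≈ -0.65388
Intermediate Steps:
24732/(-35443) + I/13593 = 24732/(-35443) + 597/13593 = 24732*(-1/35443) + 597*(1/13593) = -24732/35443 + 199/4531 = -4565545/6982271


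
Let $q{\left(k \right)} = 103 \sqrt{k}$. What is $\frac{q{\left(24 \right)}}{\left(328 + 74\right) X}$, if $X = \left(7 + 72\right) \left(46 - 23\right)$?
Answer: $\frac{103 \sqrt{6}}{365217} \approx 0.00069082$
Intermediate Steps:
$X = 1817$ ($X = 79 \cdot 23 = 1817$)
$\frac{q{\left(24 \right)}}{\left(328 + 74\right) X} = \frac{103 \sqrt{24}}{\left(328 + 74\right) 1817} = \frac{103 \cdot 2 \sqrt{6}}{402 \cdot 1817} = \frac{206 \sqrt{6}}{730434} = 206 \sqrt{6} \cdot \frac{1}{730434} = \frac{103 \sqrt{6}}{365217}$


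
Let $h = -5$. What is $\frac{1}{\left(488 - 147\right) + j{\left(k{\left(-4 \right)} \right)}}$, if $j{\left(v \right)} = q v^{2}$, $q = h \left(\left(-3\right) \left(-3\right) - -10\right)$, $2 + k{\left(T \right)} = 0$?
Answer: $- \frac{1}{39} \approx -0.025641$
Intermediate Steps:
$k{\left(T \right)} = -2$ ($k{\left(T \right)} = -2 + 0 = -2$)
$q = -95$ ($q = - 5 \left(\left(-3\right) \left(-3\right) - -10\right) = - 5 \left(9 + 10\right) = \left(-5\right) 19 = -95$)
$j{\left(v \right)} = - 95 v^{2}$
$\frac{1}{\left(488 - 147\right) + j{\left(k{\left(-4 \right)} \right)}} = \frac{1}{\left(488 - 147\right) - 95 \left(-2\right)^{2}} = \frac{1}{\left(488 - 147\right) - 380} = \frac{1}{341 - 380} = \frac{1}{-39} = - \frac{1}{39}$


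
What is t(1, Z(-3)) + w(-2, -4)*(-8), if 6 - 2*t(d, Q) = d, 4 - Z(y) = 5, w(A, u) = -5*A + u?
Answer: -91/2 ≈ -45.500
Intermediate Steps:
w(A, u) = u - 5*A
Z(y) = -1 (Z(y) = 4 - 1*5 = 4 - 5 = -1)
t(d, Q) = 3 - d/2
t(1, Z(-3)) + w(-2, -4)*(-8) = (3 - 1/2*1) + (-4 - 5*(-2))*(-8) = (3 - 1/2) + (-4 + 10)*(-8) = 5/2 + 6*(-8) = 5/2 - 48 = -91/2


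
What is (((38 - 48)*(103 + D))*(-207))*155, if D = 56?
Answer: 51015150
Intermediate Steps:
(((38 - 48)*(103 + D))*(-207))*155 = (((38 - 48)*(103 + 56))*(-207))*155 = (-10*159*(-207))*155 = -1590*(-207)*155 = 329130*155 = 51015150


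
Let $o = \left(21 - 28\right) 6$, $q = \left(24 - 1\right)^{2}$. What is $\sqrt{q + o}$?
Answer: $\sqrt{487} \approx 22.068$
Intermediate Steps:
$q = 529$ ($q = 23^{2} = 529$)
$o = -42$ ($o = \left(-7\right) 6 = -42$)
$\sqrt{q + o} = \sqrt{529 - 42} = \sqrt{487}$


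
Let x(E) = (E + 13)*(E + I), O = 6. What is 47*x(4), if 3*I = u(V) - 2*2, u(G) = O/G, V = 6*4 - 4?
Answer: 66317/30 ≈ 2210.6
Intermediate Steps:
V = 20 (V = 24 - 4 = 20)
u(G) = 6/G
I = -37/30 (I = (6/20 - 2*2)/3 = (6*(1/20) - 1*4)/3 = (3/10 - 4)/3 = (1/3)*(-37/10) = -37/30 ≈ -1.2333)
x(E) = (13 + E)*(-37/30 + E) (x(E) = (E + 13)*(E - 37/30) = (13 + E)*(-37/30 + E))
47*x(4) = 47*(-481/30 + 4**2 + (353/30)*4) = 47*(-481/30 + 16 + 706/15) = 47*(1411/30) = 66317/30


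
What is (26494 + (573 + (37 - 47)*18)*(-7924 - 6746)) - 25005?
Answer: -5763821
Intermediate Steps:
(26494 + (573 + (37 - 47)*18)*(-7924 - 6746)) - 25005 = (26494 + (573 - 10*18)*(-14670)) - 25005 = (26494 + (573 - 180)*(-14670)) - 25005 = (26494 + 393*(-14670)) - 25005 = (26494 - 5765310) - 25005 = -5738816 - 25005 = -5763821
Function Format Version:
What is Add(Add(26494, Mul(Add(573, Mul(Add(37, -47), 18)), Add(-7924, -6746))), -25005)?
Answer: -5763821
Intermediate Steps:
Add(Add(26494, Mul(Add(573, Mul(Add(37, -47), 18)), Add(-7924, -6746))), -25005) = Add(Add(26494, Mul(Add(573, Mul(-10, 18)), -14670)), -25005) = Add(Add(26494, Mul(Add(573, -180), -14670)), -25005) = Add(Add(26494, Mul(393, -14670)), -25005) = Add(Add(26494, -5765310), -25005) = Add(-5738816, -25005) = -5763821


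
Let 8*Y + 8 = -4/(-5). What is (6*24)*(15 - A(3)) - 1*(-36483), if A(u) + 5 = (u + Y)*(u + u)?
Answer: 187743/5 ≈ 37549.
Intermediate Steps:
Y = -9/10 (Y = -1 + (-4/(-5))/8 = -1 + (-4*(-1/5))/8 = -1 + (1/8)*(4/5) = -1 + 1/10 = -9/10 ≈ -0.90000)
A(u) = -5 + 2*u*(-9/10 + u) (A(u) = -5 + (u - 9/10)*(u + u) = -5 + (-9/10 + u)*(2*u) = -5 + 2*u*(-9/10 + u))
(6*24)*(15 - A(3)) - 1*(-36483) = (6*24)*(15 - (-5 + 2*3**2 - 9/5*3)) - 1*(-36483) = 144*(15 - (-5 + 2*9 - 27/5)) + 36483 = 144*(15 - (-5 + 18 - 27/5)) + 36483 = 144*(15 - 1*38/5) + 36483 = 144*(15 - 38/5) + 36483 = 144*(37/5) + 36483 = 5328/5 + 36483 = 187743/5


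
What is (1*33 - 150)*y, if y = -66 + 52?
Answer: 1638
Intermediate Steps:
y = -14
(1*33 - 150)*y = (1*33 - 150)*(-14) = (33 - 150)*(-14) = -117*(-14) = 1638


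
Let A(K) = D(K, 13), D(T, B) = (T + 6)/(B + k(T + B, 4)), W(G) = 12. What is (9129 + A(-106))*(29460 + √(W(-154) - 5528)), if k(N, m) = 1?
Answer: 1881109380/7 + 127706*I*√1379/7 ≈ 2.6873e+8 + 6.7748e+5*I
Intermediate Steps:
D(T, B) = (6 + T)/(1 + B) (D(T, B) = (T + 6)/(B + 1) = (6 + T)/(1 + B))
A(K) = 3/7 + K/14 (A(K) = (6 + K)/(1 + 13) = (6 + K)/14 = 3/7 + K/14)
(9129 + A(-106))*(29460 + √(W(-154) - 5528)) = (9129 + (3/7 + (1/14)*(-106)))*(29460 + √(12 - 5528)) = (9129 + (3/7 - 53/7))*(29460 + √(-5516)) = (9129 - 50/7)*(29460 + 2*I*√1379) = 63853*(29460 + 2*I*√1379)/7 = 1881109380/7 + 127706*I*√1379/7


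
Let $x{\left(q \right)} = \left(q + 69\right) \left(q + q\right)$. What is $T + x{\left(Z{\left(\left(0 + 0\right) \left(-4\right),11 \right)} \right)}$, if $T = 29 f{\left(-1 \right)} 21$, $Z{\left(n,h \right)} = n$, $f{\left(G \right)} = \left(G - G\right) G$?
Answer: $0$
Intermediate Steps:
$f{\left(G \right)} = 0$ ($f{\left(G \right)} = 0 G = 0$)
$x{\left(q \right)} = 2 q \left(69 + q\right)$ ($x{\left(q \right)} = \left(69 + q\right) 2 q = 2 q \left(69 + q\right)$)
$T = 0$ ($T = 29 \cdot 0 \cdot 21 = 0 \cdot 21 = 0$)
$T + x{\left(Z{\left(\left(0 + 0\right) \left(-4\right),11 \right)} \right)} = 0 + 2 \left(0 + 0\right) \left(-4\right) \left(69 + \left(0 + 0\right) \left(-4\right)\right) = 0 + 2 \cdot 0 \left(-4\right) \left(69 + 0 \left(-4\right)\right) = 0 + 2 \cdot 0 \left(69 + 0\right) = 0 + 2 \cdot 0 \cdot 69 = 0 + 0 = 0$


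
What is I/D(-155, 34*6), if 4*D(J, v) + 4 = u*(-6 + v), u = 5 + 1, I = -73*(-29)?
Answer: 2117/296 ≈ 7.1520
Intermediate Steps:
I = 2117
u = 6
D(J, v) = -10 + 3*v/2 (D(J, v) = -1 + (6*(-6 + v))/4 = -1 + (-36 + 6*v)/4 = -1 + (-9 + 3*v/2) = -10 + 3*v/2)
I/D(-155, 34*6) = 2117/(-10 + 3*(34*6)/2) = 2117/(-10 + (3/2)*204) = 2117/(-10 + 306) = 2117/296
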